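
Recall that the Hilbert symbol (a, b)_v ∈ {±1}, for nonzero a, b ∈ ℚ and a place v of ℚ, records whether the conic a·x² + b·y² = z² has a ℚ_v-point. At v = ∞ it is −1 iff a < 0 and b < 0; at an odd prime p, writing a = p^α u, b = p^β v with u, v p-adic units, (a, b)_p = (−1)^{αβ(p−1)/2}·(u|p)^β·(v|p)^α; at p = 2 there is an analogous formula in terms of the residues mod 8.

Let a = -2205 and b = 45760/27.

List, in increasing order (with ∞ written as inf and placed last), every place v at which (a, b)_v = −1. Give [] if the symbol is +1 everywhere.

(a, b) ≡ (-5, 2145) mod (ℚ^×)²; places V = {2, 3, 5, 7, 11, 13, ∞}.
(a,b)_7: α=2, u≡4; β=0, v≡6 (mod 7); (4|7)=+1, (6|7)=-1; sign (−1)^0·+1^0·-1^2 = +1.
(a,b)_13: α=0, u≡5; β=1, v≡10 (mod 13); (5|13)=-1, (10|13)=+1; sign (−1)^0·-1^1·+1^0 = -1.
(a,b)_5: α=1, u≡4; β=1, v≡1 (mod 5); (4|5)=+1, (1|5)=+1; sign (−1)^0·+1^1·+1^1 = +1.
(a,b)_∞: sgn(-5)=−, sgn(2145)=+, so +1.
(a,b)_3: α=2, u≡1; β=-3, v≡1 (mod 3); (1|3)=+1, (1|3)=+1; sign (−1)^0·+1^-3·+1^2 = +1.
(a,b)_2: α=0, β=6; u≡3, v≡1 (mod 8); ε(u)ε(v)=1·0, αω(v)=0·0, βω(u)=6·1; sum ≡ 0  ⇒  +1.
(a,b)_11: α=0, u≡6; β=1, v≡7 (mod 11); (6|11)=-1, (7|11)=-1; sign (−1)^0·-1^1·-1^0 = -1.
Ram(-5, 2145) = {11, 13}; no ℚ_11-point on the conic.

[11, 13]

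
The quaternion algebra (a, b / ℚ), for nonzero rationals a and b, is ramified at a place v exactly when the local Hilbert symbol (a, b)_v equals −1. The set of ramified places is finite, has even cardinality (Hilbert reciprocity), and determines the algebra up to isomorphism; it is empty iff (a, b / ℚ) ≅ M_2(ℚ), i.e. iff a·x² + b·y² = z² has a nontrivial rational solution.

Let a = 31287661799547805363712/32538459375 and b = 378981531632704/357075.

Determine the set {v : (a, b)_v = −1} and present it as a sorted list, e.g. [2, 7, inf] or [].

[2, 3, 5, 17]

(a, b) ≡ (72930, 3) mod (ℚ^×)²; places V = {2, 3, 5, 7, 11, 13, 17, 23, ∞}.
(a,b)_5: α=-5, u≡1; β=-2, v≡3 (mod 5); (1|5)=+1, (3|5)=-1; sign (−1)^0·+1^-2·-1^-5 = -1.
(a,b)_2: α=9, β=6; u≡1, v≡3 (mod 8); ε(u)ε(v)=0·1, αω(v)=9·1, βω(u)=6·0; sum ≡ 1  ⇒  -1.
(a,b)_17: α=3, u≡5; β=2, v≡7 (mod 17); (5|17)=-1, (7|17)=-1; sign (−1)^0·-1^2·-1^3 = -1.
(a,b)_∞: sgn(72930)=+, sgn(3)=+, so +1.
(a,b)_3: α=-9, u≡1; β=-3, v≡1 (mod 3); (1|3)=+1, (1|3)=+1; sign (−1)^1·+1^-3·+1^-9 = -1.
(a,b)_13: α=3, u≡5; β=4, v≡10 (mod 13); (5|13)=-1, (10|13)=+1; sign (−1)^0·-1^4·+1^3 = +1.
(a,b)_7: α=4, u≡4; β=2, v≡3 (mod 7); (4|7)=+1, (3|7)=-1; sign (−1)^0·+1^2·-1^4 = +1.
(a,b)_23: α=-2, u≡5; β=-2, v≡6 (mod 23); (5|23)=-1, (6|23)=+1; sign (−1)^0·-1^-2·+1^-2 = +1.
(a,b)_11: α=9, u≡10; β=4, v≡1 (mod 11); (10|11)=-1, (1|11)=+1; sign (−1)^0·-1^4·+1^9 = +1.
(72930, 3 / ℚ) ramifies at {2, 3, 5, 17}: a division algebra.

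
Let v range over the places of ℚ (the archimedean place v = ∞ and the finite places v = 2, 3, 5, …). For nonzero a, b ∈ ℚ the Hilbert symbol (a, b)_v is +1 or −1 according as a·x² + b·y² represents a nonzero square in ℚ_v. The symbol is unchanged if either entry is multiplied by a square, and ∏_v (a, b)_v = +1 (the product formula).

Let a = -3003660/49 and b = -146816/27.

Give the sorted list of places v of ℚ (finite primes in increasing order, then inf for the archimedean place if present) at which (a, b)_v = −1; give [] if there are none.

Mod squares: a ≡ -83435, b ≡ -6882. Check v ∈ {∞, 2, 3, 5, 7, 11, 31, 37, 41}.
v=∞: -83435 < 0 and -6882 < 0  ⇒  (a,b)_∞ = -1.
v=3: a=3^2·(≡1), b=3^-3·(≡1) mod 3; (1|3)=+1, (1|3)=+1; (−1)^{2·-3·1}·(+1)^-3·(+1)^2 = +1.
v=41: a=41^1·(≡6), b=41^0·(≡26) mod 41; (6|41)=-1, (26|41)=-1; (−1)^{1·0·20}·(-1)^0·(-1)^1 = -1.
v=7: a=7^-2·(≡5), b=7^0·(≡5) mod 7; (5|7)=-1, (5|7)=-1; (−1)^{-2·0·3}·(-1)^0·(-1)^-2 = +1.
v=5: a=5^1·(≡2), b=5^0·(≡2) mod 5; (2|5)=-1, (2|5)=-1; (−1)^{1·0·2}·(-1)^0·(-1)^1 = -1.
v=31: a=31^0·(≡3), b=31^1·(≡6) mod 31; (3|31)=-1, (6|31)=-1; (−1)^{0·1·15}·(-1)^1·(-1)^0 = -1.
v=37: a=37^1·(≡6), b=37^1·(≡12) mod 37; (6|37)=-1, (12|37)=+1; (−1)^{1·1·18}·(-1)^1·(+1)^1 = -1.
v=11: a=11^1·(≡3), b=11^0·(≡9) mod 11; (3|11)=+1, (9|11)=+1; (−1)^{1·0·5}·(+1)^0·(+1)^1 = +1.
v=2: v_2(a)=2, v_2(b)=7; units ≡ 5, 7 (mod 8); ε·ε+αω+βω = 0·1+2·0+7·1 ≡ 1  ⇒  (a,b)_2 = -1.
|Ram(-83435, -6882)| = 6, even; anisotropic at {2, 5, 31, 37, 41, ∞}.

[2, 5, 31, 37, 41, inf]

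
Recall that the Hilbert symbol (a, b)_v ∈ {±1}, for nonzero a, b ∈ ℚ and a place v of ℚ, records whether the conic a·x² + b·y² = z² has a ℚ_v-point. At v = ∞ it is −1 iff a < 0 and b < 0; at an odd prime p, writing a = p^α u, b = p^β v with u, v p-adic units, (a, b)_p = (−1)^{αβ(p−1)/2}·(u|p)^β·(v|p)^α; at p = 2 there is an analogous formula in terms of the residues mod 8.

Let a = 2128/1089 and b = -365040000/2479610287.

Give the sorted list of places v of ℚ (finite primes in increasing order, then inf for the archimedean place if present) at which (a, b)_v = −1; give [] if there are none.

[2, 19]

Mod squares: a ≡ 133, b ≡ -42. Check v ∈ {∞, 2, 3, 5, 7, 11, 13, 19, 29, 59}.
v=7: a=7^1·(≡6), b=7^-1·(≡1) mod 7; (6|7)=-1, (1|7)=+1; (−1)^{1·-1·3}·(-1)^-1·(+1)^1 = +1.
v=29: a=29^0·(≡17), b=29^-2·(≡28) mod 29; (17|29)=-1, (28|29)=+1; (−1)^{0·-2·14}·(-1)^-2·(+1)^0 = +1.
v=5: a=5^0·(≡2), b=5^4·(≡3) mod 5; (2|5)=-1, (3|5)=-1; (−1)^{0·4·2}·(-1)^4·(-1)^0 = +1.
v=11: a=11^-2·(≡3), b=11^-2·(≡6) mod 11; (3|11)=+1, (6|11)=-1; (−1)^{-2·-2·5}·(+1)^-2·(-1)^-2 = +1.
v=∞: 133 > 0 and -42 < 0  ⇒  (a,b)_∞ = +1.
v=19: a=19^1·(≡6), b=19^0·(≡18) mod 19; (6|19)=+1, (18|19)=-1; (−1)^{1·0·9}·(+1)^0·(-1)^1 = -1.
v=13: a=13^0·(≡10), b=13^2·(≡12) mod 13; (10|13)=+1, (12|13)=+1; (−1)^{0·2·6}·(+1)^2·(+1)^0 = +1.
v=2: v_2(a)=4, v_2(b)=7; units ≡ 5, 3 (mod 8); ε·ε+αω+βω = 0·1+4·1+7·1 ≡ 1  ⇒  (a,b)_2 = -1.
v=3: a=3^-2·(≡1), b=3^3·(≡1) mod 3; (1|3)=+1, (1|3)=+1; (−1)^{-2·3·1}·(+1)^3·(+1)^-2 = +1.
v=59: a=59^0·(≡22), b=59^-2·(≡4) mod 59; (22|59)=+1, (4|59)=+1; (−1)^{0·-2·29}·(+1)^-2·(+1)^0 = +1.
Ram(133, -42) = {2, 19}; no ℚ_2-point on the conic.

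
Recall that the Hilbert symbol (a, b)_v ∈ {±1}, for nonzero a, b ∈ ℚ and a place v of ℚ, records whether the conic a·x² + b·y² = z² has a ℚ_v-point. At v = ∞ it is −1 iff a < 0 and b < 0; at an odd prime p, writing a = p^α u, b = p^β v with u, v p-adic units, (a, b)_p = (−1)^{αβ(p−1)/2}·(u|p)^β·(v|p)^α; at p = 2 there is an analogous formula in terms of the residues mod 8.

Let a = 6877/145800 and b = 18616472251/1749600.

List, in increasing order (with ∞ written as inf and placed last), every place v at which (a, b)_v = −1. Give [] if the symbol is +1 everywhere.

(a, b) ≡ (26, 730626) mod (ℚ^×)²; places V = {2, 3, 5, 13, 17, 19, 23, 29, ∞}.
(a,b)_29: α=0, u≡19; β=1, v≡13 (mod 29); (19|29)=-1, (13|29)=+1; sign (−1)^0·-1^1·+1^0 = -1.
(a,b)_13: α=1, u≡7; β=1, v≡9 (mod 13); (7|13)=-1, (9|13)=+1; sign (−1)^0·-1^1·+1^1 = -1.
(a,b)_2: α=-3, β=-5; u≡5, v≡1 (mod 8); ε(u)ε(v)=0·0, αω(v)=-3·0, βω(u)=-5·1; sum ≡ 1  ⇒  -1.
(a,b)_5: α=-2, u≡1; β=-2, v≡4 (mod 5); (1|5)=+1, (4|5)=+1; sign (−1)^0·+1^-2·+1^-2 = +1.
(a,b)_3: α=-6, u≡2; β=-7, v≡2 (mod 3); (2|3)=-1, (2|3)=-1; sign (−1)^0·-1^-7·-1^-6 = -1.
(a,b)_19: α=0, u≡16; β=1, v≡1 (mod 19); (16|19)=+1, (1|19)=+1; sign (−1)^0·+1^1·+1^0 = +1.
(a,b)_17: α=0, u≡16; β=3, v≡15 (mod 17); (16|17)=+1, (15|17)=+1; sign (−1)^0·+1^3·+1^0 = +1.
(a,b)_∞: sgn(26)=+, sgn(730626)=+, so +1.
(a,b)_23: α=2, u≡12; β=2, v≡9 (mod 23); (12|23)=+1, (9|23)=+1; sign (−1)^0·+1^2·+1^2 = +1.
(26, 730626 / ℚ) ramifies at {2, 3, 13, 29}: a division algebra.

[2, 3, 13, 29]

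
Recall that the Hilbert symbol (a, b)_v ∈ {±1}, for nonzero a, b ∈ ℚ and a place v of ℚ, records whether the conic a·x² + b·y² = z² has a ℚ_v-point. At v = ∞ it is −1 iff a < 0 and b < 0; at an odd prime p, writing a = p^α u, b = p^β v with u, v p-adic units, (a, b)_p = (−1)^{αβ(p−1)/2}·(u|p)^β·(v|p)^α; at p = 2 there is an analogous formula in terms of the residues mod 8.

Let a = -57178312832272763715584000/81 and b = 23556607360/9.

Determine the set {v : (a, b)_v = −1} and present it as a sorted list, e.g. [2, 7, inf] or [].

[2, 7, 11, 13]

(a, b) ≡ (-1610, 1019590) mod (ℚ^×)²; places V = {2, 3, 5, 7, 11, 13, 19, 23, 31, ∞}.
(a,b)_7: α=1, u≡2; β=0, v≡3 (mod 7); (2|7)=+1, (3|7)=-1; sign (−1)^0·+1^0·-1^1 = -1.
(a,b)_3: α=-4, u≡1; β=-2, v≡1 (mod 3); (1|3)=+1, (1|3)=+1; sign (−1)^0·+1^-2·+1^-4 = +1.
(a,b)_11: α=2, u≡6; β=1, v≡3 (mod 11); (6|11)=-1, (3|11)=+1; sign (−1)^0·-1^1·+1^2 = -1.
(a,b)_13: α=2, u≡7; β=1, v≡9 (mod 13); (7|13)=-1, (9|13)=+1; sign (−1)^0·-1^1·+1^2 = -1.
(a,b)_2: α=21, β=7; u≡3, v≡3 (mod 8); ε(u)ε(v)=1·1, αω(v)=21·1, βω(u)=7·1; sum ≡ 1  ⇒  -1.
(a,b)_23: α=3, u≡7; β=1, v≡12 (mod 23); (7|23)=-1, (12|23)=+1; sign (−1)^1·-1^1·+1^3 = +1.
(a,b)_31: α=2, u≡4; β=1, v≡30 (mod 31); (4|31)=+1, (30|31)=-1; sign (−1)^0·+1^1·-1^2 = +1.
(a,b)_∞: sgn(-1610)=−, sgn(1019590)=+, so +1.
(a,b)_19: α=4, u≡11; β=2, v≡3 (mod 19); (11|19)=+1, (3|19)=-1; sign (−1)^0·+1^2·-1^4 = +1.
(a,b)_5: α=3, u≡3; β=1, v≡3 (mod 5); (3|5)=-1, (3|5)=-1; sign (−1)^0·-1^1·-1^3 = +1.
|Ram(-1610, 1019590)| = 4, even; anisotropic at {2, 7, 11, 13}.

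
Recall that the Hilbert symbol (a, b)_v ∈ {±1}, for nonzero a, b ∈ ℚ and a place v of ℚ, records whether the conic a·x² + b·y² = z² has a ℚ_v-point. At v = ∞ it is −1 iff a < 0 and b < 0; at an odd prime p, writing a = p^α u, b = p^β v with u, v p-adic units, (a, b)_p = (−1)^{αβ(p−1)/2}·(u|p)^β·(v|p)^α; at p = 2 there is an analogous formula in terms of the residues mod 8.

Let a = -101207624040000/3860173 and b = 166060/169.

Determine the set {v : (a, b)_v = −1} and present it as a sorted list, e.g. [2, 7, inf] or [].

[2, 5]

(a, b) ≡ (-37, 115) mod (ℚ^×)²; places V = {2, 3, 5, 13, 17, 19, 23, 37, ∞}.
(a,b)_23: α=2, u≡9; β=1, v≡17 (mod 23); (9|23)=+1, (17|23)=-1; sign (−1)^0·+1^1·-1^2 = +1.
(a,b)_37: α=-1, u≡11; β=0, v≡9 (mod 37); (11|37)=+1, (9|37)=+1; sign (−1)^0·+1^0·+1^-1 = +1.
(a,b)_5: α=4, u≡2; β=1, v≡3 (mod 5); (2|5)=-1, (3|5)=-1; sign (−1)^0·-1^1·-1^4 = -1.
(a,b)_13: α=0, u≡11; β=-2, v≡11 (mod 13); (11|13)=-1, (11|13)=-1; sign (−1)^0·-1^-2·-1^0 = +1.
(a,b)_2: α=6, β=2; u≡3, v≡3 (mod 8); ε(u)ε(v)=1·1, αω(v)=6·1, βω(u)=2·1; sum ≡ 1  ⇒  -1.
(a,b)_17: α=-2, u≡6; β=0, v≡13 (mod 17); (6|17)=-1, (13|17)=+1; sign (−1)^0·-1^0·+1^-2 = +1.
(a,b)_∞: sgn(-37)=−, sgn(115)=+, so +1.
(a,b)_19: α=-2, u≡4; β=2, v≡17 (mod 19); (4|19)=+1, (17|19)=+1; sign (−1)^0·+1^2·+1^-2 = +1.
(a,b)_3: α=14, u≡2; β=0, v≡1 (mod 3); (2|3)=-1, (1|3)=+1; sign (−1)^0·-1^0·+1^14 = +1.
|Ram(-37, 115)| = 2, even; anisotropic at {2, 5}.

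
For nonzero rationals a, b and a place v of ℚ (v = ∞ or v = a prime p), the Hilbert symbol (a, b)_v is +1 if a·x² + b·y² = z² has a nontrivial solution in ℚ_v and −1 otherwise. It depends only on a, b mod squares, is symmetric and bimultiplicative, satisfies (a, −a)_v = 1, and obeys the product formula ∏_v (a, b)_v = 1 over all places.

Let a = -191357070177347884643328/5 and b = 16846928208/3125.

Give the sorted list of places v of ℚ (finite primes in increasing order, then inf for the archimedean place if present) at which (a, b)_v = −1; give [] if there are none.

[19, 37]

(a, b) ≡ (-7585, 38665) mod (ℚ^×)²; places V = {2, 3, 5, 11, 19, 37, 41, ∞}.
(a,b)_19: α=2, u≡10; β=1, v≡13 (mod 19); (10|19)=-1, (13|19)=-1; sign (−1)^0·-1^1·-1^2 = -1.
(a,b)_41: α=5, u≡31; β=2, v≡33 (mod 41); (31|41)=+1, (33|41)=+1; sign (−1)^0·+1^2·+1^5 = +1.
(a,b)_11: α=2, u≡9; β=1, v≡7 (mod 11); (9|11)=+1, (7|11)=-1; sign (−1)^0·+1^1·-1^2 = +1.
(a,b)_5: α=-1, u≡2; β=-5, v≡3 (mod 5); (2|5)=-1, (3|5)=-1; sign (−1)^0·-1^-5·-1^-1 = +1.
(a,b)_∞: sgn(-7585)=−, sgn(38665)=+, so +1.
(a,b)_3: α=6, u≡2; β=4, v≡1 (mod 3); (2|3)=-1, (1|3)=+1; sign (−1)^0·-1^4·+1^6 = +1.
(a,b)_2: α=10, β=4; u≡7, v≡1 (mod 8); ε(u)ε(v)=1·0, αω(v)=10·0, βω(u)=4·0; sum ≡ 0  ⇒  +1.
(a,b)_37: α=3, u≡15; β=1, v≡3 (mod 37); (15|37)=-1, (3|37)=+1; sign (−1)^0·-1^1·+1^3 = -1.
Ram(-7585, 38665) = {19, 37}; no ℚ_19-point on the conic.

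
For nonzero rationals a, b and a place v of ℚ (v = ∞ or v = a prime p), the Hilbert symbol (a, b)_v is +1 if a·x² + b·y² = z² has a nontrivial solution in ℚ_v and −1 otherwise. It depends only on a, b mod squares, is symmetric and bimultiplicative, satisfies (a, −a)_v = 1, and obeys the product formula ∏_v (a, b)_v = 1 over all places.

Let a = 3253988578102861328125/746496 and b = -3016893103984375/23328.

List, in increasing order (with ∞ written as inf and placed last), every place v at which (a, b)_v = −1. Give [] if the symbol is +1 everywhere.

[2, 5]

Mod squares: a ≡ 253, b ≡ -30590. Check v ∈ {∞, 2, 3, 5, 7, 11, 17, 19, 23}.
v=3: a=3^-6·(≡1), b=3^-6·(≡1) mod 3; (1|3)=+1, (1|3)=+1; (−1)^{-6·-6·1}·(+1)^-6·(+1)^-6 = +1.
v=∞: 253 > 0 and -30590 < 0  ⇒  (a,b)_∞ = +1.
v=5: a=5^10·(≡3), b=5^7·(≡3) mod 5; (3|5)=-1, (3|5)=-1; (−1)^{10·7·2}·(-1)^7·(-1)^10 = -1.
v=23: a=23^1·(≡11), b=23^1·(≡16) mod 23; (11|23)=-1, (16|23)=+1; (−1)^{1·1·11}·(-1)^1·(+1)^1 = +1.
v=17: a=17^4·(≡4), b=17^2·(≡3) mod 17; (4|17)=+1, (3|17)=-1; (−1)^{4·2·8}·(+1)^2·(-1)^4 = +1.
v=7: a=7^0·(≡2), b=7^1·(≡3) mod 7; (2|7)=+1, (3|7)=-1; (−1)^{0·1·3}·(+1)^1·(-1)^0 = +1.
v=19: a=19^4·(≡7), b=19^3·(≡1) mod 19; (7|19)=+1, (1|19)=+1; (−1)^{4·3·9}·(+1)^3·(+1)^4 = +1.
v=2: v_2(a)=-10, v_2(b)=-5; units ≡ 5, 1 (mod 8); ε·ε+αω+βω = 0·0+-10·0+-5·1 ≡ 1  ⇒  (a,b)_2 = -1.
v=11: a=11^3·(≡1), b=11^2·(≡5) mod 11; (1|11)=+1, (5|11)=+1; (−1)^{3·2·5}·(+1)^2·(+1)^3 = +1.
(253, -30590 / ℚ) ramifies at {2, 5}: a division algebra.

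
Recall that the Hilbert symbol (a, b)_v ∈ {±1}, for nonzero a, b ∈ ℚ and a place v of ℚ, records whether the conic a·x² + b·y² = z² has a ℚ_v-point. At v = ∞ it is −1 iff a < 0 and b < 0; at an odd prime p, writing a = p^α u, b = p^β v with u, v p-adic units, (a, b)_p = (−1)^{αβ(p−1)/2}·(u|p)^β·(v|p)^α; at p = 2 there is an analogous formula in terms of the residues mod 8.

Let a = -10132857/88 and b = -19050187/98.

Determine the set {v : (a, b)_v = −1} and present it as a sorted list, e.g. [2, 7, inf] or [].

[11, 23, 37, inf]

Mod squares: a ≡ -56166, b ≡ -1334. Check v ∈ {∞, 2, 3, 7, 11, 13, 23, 29, 37}.
v=13: a=13^0·(≡11), b=13^4·(≡5) mod 13; (11|13)=-1, (5|13)=-1; (−1)^{0·4·6}·(-1)^4·(-1)^0 = +1.
v=3: a=3^5·(≡1), b=3^0·(≡1) mod 3; (1|3)=+1, (1|3)=+1; (−1)^{5·0·1}·(+1)^0·(+1)^5 = +1.
v=2: v_2(a)=-3, v_2(b)=-1; units ≡ 5, 5 (mod 8); ε·ε+αω+βω = 0·0+-3·1+-1·1 ≡ 0  ⇒  (a,b)_2 = +1.
v=11: a=11^-1·(≡3), b=11^0·(≡2) mod 11; (3|11)=+1, (2|11)=-1; (−1)^{-1·0·5}·(+1)^0·(-1)^-1 = -1.
v=37: a=37^1·(≡30), b=37^0·(≡14) mod 37; (30|37)=+1, (14|37)=-1; (−1)^{1·0·18}·(+1)^0·(-1)^1 = -1.
v=29: a=29^0·(≡4), b=29^1·(≡11) mod 29; (4|29)=+1, (11|29)=-1; (−1)^{0·1·14}·(+1)^1·(-1)^0 = +1.
v=∞: -56166 < 0 and -1334 < 0  ⇒  (a,b)_∞ = -1.
v=7: a=7^2·(≡2), b=7^-2·(≡6) mod 7; (2|7)=+1, (6|7)=-1; (−1)^{2·-2·3}·(+1)^-2·(-1)^2 = +1.
v=23: a=23^1·(≡10), b=23^1·(≡5) mod 23; (10|23)=-1, (5|23)=-1; (−1)^{1·1·11}·(-1)^1·(-1)^1 = -1.
|Ram(-56166, -1334)| = 4, even; anisotropic at {11, 23, 37, ∞}.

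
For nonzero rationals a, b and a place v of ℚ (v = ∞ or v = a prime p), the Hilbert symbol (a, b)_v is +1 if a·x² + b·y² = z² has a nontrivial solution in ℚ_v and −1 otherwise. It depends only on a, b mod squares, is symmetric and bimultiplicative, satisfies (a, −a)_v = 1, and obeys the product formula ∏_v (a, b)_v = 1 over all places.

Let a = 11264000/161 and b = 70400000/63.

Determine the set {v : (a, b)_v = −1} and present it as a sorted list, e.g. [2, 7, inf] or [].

[5, 7, 11, 23]

(a, b) ≡ (17710, 770) mod (ℚ^×)²; places V = {2, 3, 5, 7, 11, 23, ∞}.
(a,b)_7: α=-1, u≡3; β=-1, v≡3 (mod 7); (3|7)=-1, (3|7)=-1; sign (−1)^1·-1^-1·-1^-1 = -1.
(a,b)_11: α=1, u≡3; β=1, v≡3 (mod 11); (3|11)=+1, (3|11)=+1; sign (−1)^1·+1^1·+1^1 = -1.
(a,b)_2: α=13, β=11; u≡7, v≡1 (mod 8); ε(u)ε(v)=1·0, αω(v)=13·0, βω(u)=11·0; sum ≡ 0  ⇒  +1.
(a,b)_3: α=0, u≡1; β=-2, v≡2 (mod 3); (1|3)=+1, (2|3)=-1; sign (−1)^0·+1^-2·-1^0 = +1.
(a,b)_23: α=-1, u≡7; β=0, v≡17 (mod 23); (7|23)=-1, (17|23)=-1; sign (−1)^0·-1^0·-1^-1 = -1.
(a,b)_5: α=3, u≡2; β=5, v≡1 (mod 5); (2|5)=-1, (1|5)=+1; sign (−1)^0·-1^5·+1^3 = -1.
(a,b)_∞: sgn(17710)=+, sgn(770)=+, so +1.
Ram(17710, 770) = {5, 7, 11, 23}; no ℚ_5-point on the conic.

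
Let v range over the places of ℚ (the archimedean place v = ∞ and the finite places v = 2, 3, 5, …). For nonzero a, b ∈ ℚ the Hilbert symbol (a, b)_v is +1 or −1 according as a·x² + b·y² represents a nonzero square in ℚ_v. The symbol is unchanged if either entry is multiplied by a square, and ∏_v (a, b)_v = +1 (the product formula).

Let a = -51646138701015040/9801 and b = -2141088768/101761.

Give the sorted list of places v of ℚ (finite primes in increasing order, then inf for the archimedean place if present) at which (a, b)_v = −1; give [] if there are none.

Mod squares: a ≡ -10, b ≡ -232323. Check v ∈ {∞, 2, 3, 5, 7, 11, 13, 23, 29, 37}.
v=29: a=29^2·(≡15), b=29^-2·(≡28) mod 29; (15|29)=-1, (28|29)=+1; (−1)^{2·-2·14}·(-1)^-2·(+1)^2 = +1.
v=23: a=23^2·(≡16), b=23^1·(≡21) mod 23; (16|23)=+1, (21|23)=-1; (−1)^{2·1·11}·(+1)^1·(-1)^2 = +1.
v=5: a=5^1·(≡2), b=5^0·(≡2) mod 5; (2|5)=-1, (2|5)=-1; (−1)^{1·0·2}·(-1)^0·(-1)^1 = -1.
v=7: a=7^2·(≡2), b=7^1·(≡3) mod 7; (2|7)=+1, (3|7)=-1; (−1)^{2·1·3}·(+1)^1·(-1)^2 = +1.
v=13: a=13^2·(≡1), b=13^1·(≡10) mod 13; (1|13)=+1, (10|13)=+1; (−1)^{2·1·6}·(+1)^1·(+1)^2 = +1.
v=11: a=11^-2·(≡4), b=11^-2·(≡10) mod 11; (4|11)=+1, (10|11)=-1; (−1)^{-2·-2·5}·(+1)^-2·(-1)^-2 = +1.
v=37: a=37^2·(≡25), b=37^1·(≡3) mod 37; (25|37)=+1, (3|37)=+1; (−1)^{2·1·18}·(+1)^1·(+1)^2 = +1.
v=2: v_2(a)=11, v_2(b)=10; units ≡ 3, 5 (mod 8); ε·ε+αω+βω = 1·0+11·1+10·1 ≡ 1  ⇒  (a,b)_2 = -1.
v=∞: -10 < 0 and -232323 < 0  ⇒  (a,b)_∞ = -1.
v=3: a=3^-4·(≡2), b=3^3·(≡1) mod 3; (2|3)=-1, (1|3)=+1; (−1)^{-4·3·1}·(-1)^3·(+1)^-4 = -1.
Ram(-10, -232323) = {2, 3, 5, ∞}; no ℚ_2-point on the conic.

[2, 3, 5, inf]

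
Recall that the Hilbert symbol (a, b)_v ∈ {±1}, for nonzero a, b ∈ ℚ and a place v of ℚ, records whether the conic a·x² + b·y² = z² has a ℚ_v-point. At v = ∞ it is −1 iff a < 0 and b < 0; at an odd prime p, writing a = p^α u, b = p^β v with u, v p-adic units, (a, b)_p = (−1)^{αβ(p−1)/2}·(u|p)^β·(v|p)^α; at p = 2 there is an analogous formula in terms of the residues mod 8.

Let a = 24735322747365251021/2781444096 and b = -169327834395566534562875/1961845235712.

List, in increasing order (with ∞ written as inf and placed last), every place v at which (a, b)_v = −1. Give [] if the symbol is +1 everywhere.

[2, 3, 17, 23]

Mod squares: a ≡ 15686, b ≡ -75998670. Check v ∈ {∞, 2, 3, 5, 7, 11, 13, 17, 19, 23, 31}.
v=∞: 15686 > 0 and -75998670 < 0  ⇒  (a,b)_∞ = +1.
v=3: a=3^-10·(≡2), b=3^-9·(≡1) mod 3; (2|3)=-1, (1|3)=+1; (−1)^{-10·-9·1}·(-1)^-9·(+1)^-10 = -1.
v=5: a=5^0·(≡1), b=5^3·(≡1) mod 5; (1|5)=+1, (1|5)=+1; (−1)^{0·3·2}·(+1)^3·(+1)^0 = +1.
v=7: a=7^6·(≡5), b=7^8·(≡2) mod 7; (5|7)=-1, (2|7)=+1; (−1)^{6·8·3}·(-1)^8·(+1)^6 = +1.
v=17: a=17^4·(≡3), b=17^3·(≡10) mod 17; (3|17)=-1, (10|17)=-1; (−1)^{4·3·8}·(-1)^3·(-1)^4 = -1.
v=11: a=11^3·(≡2), b=11^3·(≡4) mod 11; (2|11)=-1, (4|11)=+1; (−1)^{3·3·5}·(-1)^3·(+1)^3 = +1.
v=19: a=19^2·(≡11), b=19^3·(≡7) mod 19; (11|19)=+1, (7|19)=+1; (−1)^{2·3·9}·(+1)^3·(+1)^2 = +1.
v=13: a=13^2·(≡6), b=13^2·(≡5) mod 13; (6|13)=-1, (5|13)=-1; (−1)^{2·2·6}·(-1)^2·(-1)^2 = +1.
v=23: a=23^-1·(≡17), b=23^-3·(≡21) mod 23; (17|23)=-1, (21|23)=-1; (−1)^{-1·-3·11}·(-1)^-3·(-1)^-1 = -1.
v=2: v_2(a)=-11, v_2(b)=-13; units ≡ 3, 1 (mod 8); ε·ε+αω+βω = 1·0+-11·0+-13·1 ≡ 1  ⇒  (a,b)_2 = -1.
v=31: a=31^1·(≡2), b=31^1·(≡15) mod 31; (2|31)=+1, (15|31)=-1; (−1)^{1·1·15}·(+1)^1·(-1)^1 = +1.
(15686, -75998670 / ℚ) ramifies at {2, 3, 17, 23}: a division algebra.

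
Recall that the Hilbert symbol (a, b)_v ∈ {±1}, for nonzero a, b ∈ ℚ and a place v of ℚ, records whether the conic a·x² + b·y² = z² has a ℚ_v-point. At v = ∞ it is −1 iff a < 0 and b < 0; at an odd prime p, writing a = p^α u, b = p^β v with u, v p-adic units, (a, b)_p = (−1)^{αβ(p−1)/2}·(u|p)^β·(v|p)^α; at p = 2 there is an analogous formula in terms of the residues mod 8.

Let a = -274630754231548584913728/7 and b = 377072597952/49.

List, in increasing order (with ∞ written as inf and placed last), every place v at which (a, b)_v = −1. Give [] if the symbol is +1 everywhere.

(a, b) ≡ (-70091, 1887) mod (ℚ^×)²; places V = {2, 3, 7, 17, 19, 31, 37, ∞}.
(a,b)_19: α=5, u≡6; β=2, v≡17 (mod 19); (6|19)=+1, (17|19)=+1; sign (−1)^0·+1^2·+1^5 = +1.
(a,b)_∞: sgn(-70091)=−, sgn(1887)=+, so +1.
(a,b)_2: α=6, β=6; u≡5, v≡7 (mod 8); ε(u)ε(v)=0·1, αω(v)=6·0, βω(u)=6·1; sum ≡ 0  ⇒  +1.
(a,b)_31: α=5, u≡10; β=2, v≡13 (mod 31); (10|31)=+1, (13|31)=-1; sign (−1)^0·+1^2·-1^5 = -1.
(a,b)_3: α=2, u≡1; β=3, v≡2 (mod 3); (1|3)=+1, (2|3)=-1; sign (−1)^0·+1^3·-1^2 = +1.
(a,b)_17: α=3, u≡16; β=1, v≡1 (mod 17); (16|17)=+1, (1|17)=+1; sign (−1)^0·+1^1·+1^3 = +1.
(a,b)_7: α=-1, u≡1; β=-2, v≡1 (mod 7); (1|7)=+1, (1|7)=+1; sign (−1)^0·+1^-2·+1^-1 = +1.
(a,b)_37: α=2, u≡14; β=1, v≡17 (mod 37); (14|37)=-1, (17|37)=-1; sign (−1)^0·-1^1·-1^2 = -1.
Ram(-70091, 1887) = {31, 37}; no ℚ_31-point on the conic.

[31, 37]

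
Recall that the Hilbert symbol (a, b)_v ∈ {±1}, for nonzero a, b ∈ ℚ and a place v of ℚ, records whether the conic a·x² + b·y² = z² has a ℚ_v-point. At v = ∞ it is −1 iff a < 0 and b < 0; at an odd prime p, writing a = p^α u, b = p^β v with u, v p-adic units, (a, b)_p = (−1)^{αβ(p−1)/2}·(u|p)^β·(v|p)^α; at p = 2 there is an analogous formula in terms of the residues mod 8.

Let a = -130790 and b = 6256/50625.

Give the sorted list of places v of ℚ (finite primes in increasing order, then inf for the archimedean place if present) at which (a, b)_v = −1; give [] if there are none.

(a, b) ≡ (-130790, 391) mod (ℚ^×)²; places V = {2, 3, 5, 11, 17, 23, 29, 41, ∞}.
(a,b)_∞: sgn(-130790)=−, sgn(391)=+, so +1.
(a,b)_41: α=1, u≡8; β=0, v≡14 (mod 41); (8|41)=+1, (14|41)=-1; sign (−1)^0·+1^0·-1^1 = -1.
(a,b)_3: α=0, u≡1; β=-4, v≡1 (mod 3); (1|3)=+1, (1|3)=+1; sign (−1)^0·+1^-4·+1^0 = +1.
(a,b)_2: α=1, β=4; u≡5, v≡7 (mod 8); ε(u)ε(v)=0·1, αω(v)=1·0, βω(u)=4·1; sum ≡ 0  ⇒  +1.
(a,b)_29: α=1, u≡14; β=0, v≡17 (mod 29); (14|29)=-1, (17|29)=-1; sign (−1)^0·-1^0·-1^1 = -1.
(a,b)_17: α=0, u≡8; β=1, v≡6 (mod 17); (8|17)=+1, (6|17)=-1; sign (−1)^0·+1^1·-1^0 = +1.
(a,b)_5: α=1, u≡2; β=-4, v≡1 (mod 5); (2|5)=-1, (1|5)=+1; sign (−1)^0·-1^-4·+1^1 = +1.
(a,b)_11: α=1, u≡1; β=0, v≡10 (mod 11); (1|11)=+1, (10|11)=-1; sign (−1)^0·+1^0·-1^1 = -1.
(a,b)_23: α=0, u≡11; β=1, v≡21 (mod 23); (11|23)=-1, (21|23)=-1; sign (−1)^0·-1^1·-1^0 = -1.
|Ram(-130790, 391)| = 4, even; anisotropic at {11, 23, 29, 41}.

[11, 23, 29, 41]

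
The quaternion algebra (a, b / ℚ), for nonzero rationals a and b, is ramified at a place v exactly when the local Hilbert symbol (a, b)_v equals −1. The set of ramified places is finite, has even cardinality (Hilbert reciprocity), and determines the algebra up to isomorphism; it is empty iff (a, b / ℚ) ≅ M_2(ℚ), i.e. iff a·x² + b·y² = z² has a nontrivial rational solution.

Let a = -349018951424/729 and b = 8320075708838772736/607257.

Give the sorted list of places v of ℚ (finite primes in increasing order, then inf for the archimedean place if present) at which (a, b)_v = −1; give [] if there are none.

[17, 29]

(a, b) ≡ (-551, 17) mod (ℚ^×)²; places V = {2, 3, 7, 11, 13, 17, 19, 29, ∞}.
(a,b)_19: α=1, u≡6; β=2, v≡1 (mod 19); (6|19)=+1, (1|19)=+1; sign (−1)^0·+1^2·+1^1 = +1.
(a,b)_29: α=1, u≡11; β=2, v≡26 (mod 29); (11|29)=-1, (26|29)=-1; sign (−1)^0·-1^2·-1^1 = -1.
(a,b)_17: α=0, u≡3; β=-1, v≡15 (mod 17); (3|17)=-1, (15|17)=+1; sign (−1)^0·-1^-1·+1^0 = -1.
(a,b)_13: α=2, u≡8; β=4, v≡4 (mod 13); (8|13)=-1, (4|13)=+1; sign (−1)^0·-1^4·+1^2 = +1.
(a,b)_7: α=0, u≡4; β=-2, v≡6 (mod 7); (4|7)=+1, (6|7)=-1; sign (−1)^0·+1^-2·-1^0 = +1.
(a,b)_∞: sgn(-551)=−, sgn(17)=+, so +1.
(a,b)_2: α=8, β=16; u≡1, v≡1 (mod 8); ε(u)ε(v)=0·0, αω(v)=8·0, βω(u)=16·0; sum ≡ 0  ⇒  +1.
(a,b)_3: α=-6, u≡1; β=-6, v≡2 (mod 3); (1|3)=+1, (2|3)=-1; sign (−1)^0·+1^-6·-1^-6 = +1.
(a,b)_11: α=4, u≡7; β=4, v≡6 (mod 11); (7|11)=-1, (6|11)=-1; sign (−1)^0·-1^4·-1^4 = +1.
|Ram(-551, 17)| = 2, even; anisotropic at {17, 29}.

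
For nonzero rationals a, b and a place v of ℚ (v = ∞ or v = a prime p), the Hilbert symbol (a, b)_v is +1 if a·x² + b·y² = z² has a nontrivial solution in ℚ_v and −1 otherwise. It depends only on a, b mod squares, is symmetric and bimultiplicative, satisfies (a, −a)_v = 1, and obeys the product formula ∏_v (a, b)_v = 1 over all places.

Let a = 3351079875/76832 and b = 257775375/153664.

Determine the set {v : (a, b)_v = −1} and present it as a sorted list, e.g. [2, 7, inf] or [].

[2, 13, 19, 23]

(a, b) ≡ (13110, 85215) mod (ℚ^×)²; places V = {2, 3, 5, 7, 11, 13, 19, 23, ∞}.
(a,b)_2: α=-5, β=-6; u≡3, v≡7 (mod 8); ε(u)ε(v)=1·1, αω(v)=-5·0, βω(u)=-6·1; sum ≡ 1  ⇒  -1.
(a,b)_7: α=-4, u≡6; β=-4, v≡4 (mod 7); (6|7)=-1, (4|7)=+1; sign (−1)^0·-1^-4·+1^-4 = +1.
(a,b)_11: α=2, u≡4; β=2, v≡1 (mod 11); (4|11)=+1, (1|11)=+1; sign (−1)^0·+1^2·+1^2 = +1.
(a,b)_∞: sgn(13110)=+, sgn(85215)=+, so +1.
(a,b)_23: α=1, u≡3; β=1, v≡1 (mod 23); (3|23)=+1, (1|23)=+1; sign (−1)^1·+1^1·+1^1 = -1.
(a,b)_3: α=1, u≡2; β=1, v≡1 (mod 3); (2|3)=-1, (1|3)=+1; sign (−1)^1·-1^1·+1^1 = +1.
(a,b)_13: α=2, u≡7; β=1, v≡10 (mod 13); (7|13)=-1, (10|13)=+1; sign (−1)^0·-1^1·+1^2 = -1.
(a,b)_19: α=1, u≡6; β=1, v≡9 (mod 19); (6|19)=+1, (9|19)=+1; sign (−1)^1·+1^1·+1^1 = -1.
(a,b)_5: α=3, u≡2; β=3, v≡2 (mod 5); (2|5)=-1, (2|5)=-1; sign (−1)^0·-1^3·-1^3 = +1.
(13110, 85215 / ℚ) ramifies at {2, 13, 19, 23}: a division algebra.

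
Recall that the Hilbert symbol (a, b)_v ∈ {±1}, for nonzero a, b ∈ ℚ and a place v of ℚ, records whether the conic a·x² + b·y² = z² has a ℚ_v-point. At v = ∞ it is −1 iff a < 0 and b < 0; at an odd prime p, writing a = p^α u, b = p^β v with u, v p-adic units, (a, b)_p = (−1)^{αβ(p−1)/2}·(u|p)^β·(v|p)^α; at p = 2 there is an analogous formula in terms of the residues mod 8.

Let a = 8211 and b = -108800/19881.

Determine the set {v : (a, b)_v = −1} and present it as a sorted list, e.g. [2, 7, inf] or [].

[2, 17]

(a, b) ≡ (8211, -17) mod (ℚ^×)²; places V = {2, 3, 5, 7, 17, 23, 47, ∞}.
(a,b)_17: α=1, u≡7; β=1, v≡16 (mod 17); (7|17)=-1, (16|17)=+1; sign (−1)^0·-1^1·+1^1 = -1.
(a,b)_2: α=0, β=8; u≡3, v≡7 (mod 8); ε(u)ε(v)=1·1, αω(v)=0·0, βω(u)=8·1; sum ≡ 1  ⇒  -1.
(a,b)_5: α=0, u≡1; β=2, v≡3 (mod 5); (1|5)=+1, (3|5)=-1; sign (−1)^0·+1^2·-1^0 = +1.
(a,b)_47: α=0, u≡33; β=-2, v≡11 (mod 47); (33|47)=-1, (11|47)=-1; sign (−1)^0·-1^-2·-1^0 = +1.
(a,b)_3: α=1, u≡1; β=-2, v≡1 (mod 3); (1|3)=+1, (1|3)=+1; sign (−1)^0·+1^-2·+1^1 = +1.
(a,b)_∞: sgn(8211)=+, sgn(-17)=−, so +1.
(a,b)_7: α=1, u≡4; β=0, v≡1 (mod 7); (4|7)=+1, (1|7)=+1; sign (−1)^0·+1^0·+1^1 = +1.
(a,b)_23: α=1, u≡12; β=0, v≡4 (mod 23); (12|23)=+1, (4|23)=+1; sign (−1)^0·+1^0·+1^1 = +1.
(8211, -17 / ℚ) ramifies at {2, 17}: a division algebra.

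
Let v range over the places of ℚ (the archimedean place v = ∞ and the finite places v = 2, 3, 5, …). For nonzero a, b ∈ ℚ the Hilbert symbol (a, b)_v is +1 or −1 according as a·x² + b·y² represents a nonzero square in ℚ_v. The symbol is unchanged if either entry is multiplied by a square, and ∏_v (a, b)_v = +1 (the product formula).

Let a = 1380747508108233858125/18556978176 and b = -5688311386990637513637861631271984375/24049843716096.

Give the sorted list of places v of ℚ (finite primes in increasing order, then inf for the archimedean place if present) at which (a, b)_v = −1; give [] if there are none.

[19, 37]

Mod squares: a ≡ 631997, b ≡ -23. Check v ∈ {∞, 2, 3, 5, 7, 11, 13, 19, 23, 29, 31, 37, 43}.
v=29: a=29^1·(≡19), b=29^2·(≡4) mod 29; (19|29)=-1, (4|29)=+1; (−1)^{1·2·14}·(-1)^2·(+1)^1 = +1.
v=13: a=13^6·(≡8), b=13^8·(≡12) mod 13; (8|13)=-1, (12|13)=+1; (−1)^{6·8·6}·(-1)^8·(+1)^6 = +1.
v=19: a=19^1·(≡8), b=19^2·(≡10) mod 19; (8|19)=-1, (10|19)=-1; (−1)^{1·2·9}·(-1)^2·(-1)^1 = -1.
v=5: a=5^4·(≡3), b=5^6·(≡3) mod 5; (3|5)=-1, (3|5)=-1; (−1)^{4·6·2}·(-1)^6·(-1)^4 = +1.
v=∞: 631997 > 0 and -23 < 0  ⇒  (a,b)_∞ = +1.
v=3: a=3^-4·(≡2), b=3^-8·(≡1) mod 3; (2|3)=-1, (1|3)=+1; (−1)^{-4·-8·1}·(-1)^-8·(+1)^-4 = +1.
v=43: a=43^-2·(≡42), b=43^-2·(≡7) mod 43; (42|43)=-1, (7|43)=-1; (−1)^{-2·-2·21}·(-1)^-2·(-1)^-2 = +1.
v=11: a=11^-2·(≡4), b=11^-2·(≡7) mod 11; (4|11)=+1, (7|11)=-1; (−1)^{-2·-2·5}·(+1)^-2·(-1)^-2 = +1.
v=7: a=7^0·(≡4), b=7^2·(≡3) mod 7; (4|7)=+1, (3|7)=-1; (−1)^{0·2·3}·(+1)^2·(-1)^0 = +1.
v=37: a=37^3·(≡20), b=37^6·(≡8) mod 37; (20|37)=-1, (8|37)=-1; (−1)^{3·6·18}·(-1)^6·(-1)^3 = -1.
v=31: a=31^1·(≡5), b=31^2·(≡4) mod 31; (5|31)=+1, (4|31)=+1; (−1)^{1·2·15}·(+1)^2·(+1)^1 = +1.
v=23: a=23^2·(≡18), b=23^3·(≡22) mod 23; (18|23)=+1, (22|23)=-1; (−1)^{2·3·11}·(+1)^3·(-1)^2 = +1.
v=2: v_2(a)=-10, v_2(b)=-14; units ≡ 5, 1 (mod 8); ε·ε+αω+βω = 0·0+-10·0+-14·1 ≡ 0  ⇒  (a,b)_2 = +1.
|Ram(631997, -23)| = 2, even; anisotropic at {19, 37}.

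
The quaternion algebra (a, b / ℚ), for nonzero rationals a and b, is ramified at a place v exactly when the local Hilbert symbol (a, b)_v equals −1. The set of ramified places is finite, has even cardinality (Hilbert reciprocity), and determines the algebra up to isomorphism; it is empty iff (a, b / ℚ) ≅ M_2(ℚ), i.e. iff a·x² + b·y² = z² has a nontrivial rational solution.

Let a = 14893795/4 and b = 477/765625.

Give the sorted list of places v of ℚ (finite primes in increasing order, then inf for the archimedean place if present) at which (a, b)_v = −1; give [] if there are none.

(a, b) ≡ (303955, 53) mod (ℚ^×)²; places V = {2, 3, 5, 7, 31, 37, 53, ∞}.
(a,b)_31: α=1, u≡25; β=0, v≡11 (mod 31); (25|31)=+1, (11|31)=-1; sign (−1)^0·+1^0·-1^1 = -1.
(a,b)_∞: sgn(303955)=+, sgn(53)=+, so +1.
(a,b)_5: α=1, u≡1; β=-6, v≡3 (mod 5); (1|5)=+1, (3|5)=-1; sign (−1)^0·+1^-6·-1^1 = -1.
(a,b)_53: α=1, u≡42; β=1, v≡36 (mod 53); (42|53)=+1, (36|53)=+1; sign (−1)^0·+1^1·+1^1 = +1.
(a,b)_7: α=2, u≡2; β=-2, v≡1 (mod 7); (2|7)=+1, (1|7)=+1; sign (−1)^0·+1^-2·+1^2 = +1.
(a,b)_2: α=-2, β=0; u≡3, v≡5 (mod 8); ε(u)ε(v)=1·0, αω(v)=-2·1, βω(u)=0·1; sum ≡ 0  ⇒  +1.
(a,b)_37: α=1, u≡3; β=0, v≡28 (mod 37); (3|37)=+1, (28|37)=+1; sign (−1)^0·+1^0·+1^1 = +1.
(a,b)_3: α=0, u≡1; β=2, v≡2 (mod 3); (1|3)=+1, (2|3)=-1; sign (−1)^0·+1^2·-1^0 = +1.
(303955, 53 / ℚ) ramifies at {5, 31}: a division algebra.

[5, 31]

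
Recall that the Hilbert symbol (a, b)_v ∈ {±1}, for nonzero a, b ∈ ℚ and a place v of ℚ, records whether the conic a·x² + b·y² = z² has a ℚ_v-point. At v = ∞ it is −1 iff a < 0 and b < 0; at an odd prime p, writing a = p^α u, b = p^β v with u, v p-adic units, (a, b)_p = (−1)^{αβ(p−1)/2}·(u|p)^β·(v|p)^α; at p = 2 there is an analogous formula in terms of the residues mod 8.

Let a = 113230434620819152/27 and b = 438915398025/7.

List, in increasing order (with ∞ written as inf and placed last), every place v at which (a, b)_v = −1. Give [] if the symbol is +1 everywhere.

[2, 3, 7, 37]

Mod squares: a ≡ 711399, b ≡ 106743. Check v ∈ {∞, 2, 3, 5, 7, 13, 17, 23, 29, 37}.
v=29: a=29^3·(≡21), b=29^2·(≡13) mod 29; (21|29)=-1, (13|29)=+1; (−1)^{3·2·14}·(-1)^2·(+1)^3 = +1.
v=7: a=7^2·(≡3), b=7^-1·(≡6) mod 7; (3|7)=-1, (6|7)=-1; (−1)^{2·-1·3}·(-1)^-1·(-1)^2 = -1.
v=∞: 711399 > 0 and 106743 > 0  ⇒  (a,b)_∞ = +1.
v=17: a=17^1·(≡11), b=17^1·(≡6) mod 17; (11|17)=-1, (6|17)=-1; (−1)^{1·1·8}·(-1)^1·(-1)^1 = +1.
v=23: a=23^2·(≡4), b=23^1·(≡9) mod 23; (4|23)=+1, (9|23)=+1; (−1)^{2·1·11}·(+1)^1·(+1)^2 = +1.
v=5: a=5^0·(≡1), b=5^2·(≡3) mod 5; (1|5)=+1, (3|5)=-1; (−1)^{0·2·2}·(+1)^2·(-1)^0 = +1.
v=3: a=3^-3·(≡1), b=3^1·(≡1) mod 3; (1|3)=+1, (1|3)=+1; (−1)^{-3·1·1}·(+1)^1·(+1)^-3 = -1.
v=13: a=13^1·(≡5), b=13^1·(≡5) mod 13; (5|13)=-1, (5|13)=-1; (−1)^{1·1·6}·(-1)^1·(-1)^1 = +1.
v=37: a=37^3·(≡24), b=37^2·(≡17) mod 37; (24|37)=-1, (17|37)=-1; (−1)^{3·2·18}·(-1)^2·(-1)^3 = -1.
v=2: v_2(a)=4, v_2(b)=0; units ≡ 7, 7 (mod 8); ε·ε+αω+βω = 1·1+4·0+0·0 ≡ 1  ⇒  (a,b)_2 = -1.
|Ram(711399, 106743)| = 4, even; anisotropic at {2, 3, 7, 37}.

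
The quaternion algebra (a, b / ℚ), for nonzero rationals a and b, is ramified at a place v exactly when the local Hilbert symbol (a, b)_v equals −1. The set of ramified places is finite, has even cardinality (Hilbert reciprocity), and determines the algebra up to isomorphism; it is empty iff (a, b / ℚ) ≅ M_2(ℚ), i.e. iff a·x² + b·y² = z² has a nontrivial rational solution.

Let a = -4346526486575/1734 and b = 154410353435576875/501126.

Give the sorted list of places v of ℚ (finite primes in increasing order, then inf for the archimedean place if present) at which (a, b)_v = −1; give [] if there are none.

[2, 3, 29, 31]

(a, b) ≡ (-70122, 2418) mod (ℚ^×)²; places V = {2, 3, 5, 7, 13, 17, 19, 29, 31, ∞}.
(a,b)_3: α=-1, u≡2; β=-1, v≡2 (mod 3); (2|3)=-1, (2|3)=-1; sign (−1)^1·-1^-1·-1^-1 = -1.
(a,b)_13: α=1, u≡9; β=1, v≡12 (mod 13); (9|13)=+1, (12|13)=+1; sign (−1)^0·+1^1·+1^1 = +1.
(a,b)_2: α=-1, β=-1; u≡3, v≡1 (mod 8); ε(u)ε(v)=1·0, αω(v)=-1·0, βω(u)=-1·1; sum ≡ 1  ⇒  -1.
(a,b)_19: α=2, u≡1; β=2, v≡6 (mod 19); (1|19)=+1, (6|19)=+1; sign (−1)^0·+1^2·+1^2 = +1.
(a,b)_29: α=3, u≡27; β=4, v≡15 (mod 29); (27|29)=-1, (15|29)=-1; sign (−1)^0·-1^4·-1^3 = -1.
(a,b)_∞: sgn(-70122)=−, sgn(2418)=+, so +1.
(a,b)_7: α=2, u≡4; β=4, v≡6 (mod 7); (4|7)=+1, (6|7)=-1; sign (−1)^0·+1^4·-1^2 = +1.
(a,b)_5: α=2, u≡3; β=4, v≡3 (mod 5); (3|5)=-1, (3|5)=-1; sign (−1)^0·-1^4·-1^2 = +1.
(a,b)_17: α=-2, u≡14; β=-4, v≡2 (mod 17); (14|17)=-1, (2|17)=+1; sign (−1)^0·-1^-4·+1^-2 = +1.
(a,b)_31: α=1, u≡7; β=1, v≡10 (mod 31); (7|31)=+1, (10|31)=+1; sign (−1)^1·+1^1·+1^1 = -1.
Ram(-70122, 2418) = {2, 3, 29, 31}; no ℚ_2-point on the conic.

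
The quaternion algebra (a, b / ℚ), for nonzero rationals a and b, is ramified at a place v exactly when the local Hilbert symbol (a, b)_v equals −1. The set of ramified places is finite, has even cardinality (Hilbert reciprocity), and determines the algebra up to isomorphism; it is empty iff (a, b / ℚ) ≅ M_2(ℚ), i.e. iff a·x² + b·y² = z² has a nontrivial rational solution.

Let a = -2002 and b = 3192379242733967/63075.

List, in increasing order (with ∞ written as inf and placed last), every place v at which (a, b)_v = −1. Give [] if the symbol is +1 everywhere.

[2, 3]

Mod squares: a ≡ -2002, b ≡ 429. Check v ∈ {∞, 2, 3, 5, 7, 11, 13, 19, 29, 37, 47}.
v=47: a=47^0·(≡19), b=47^2·(≡32) mod 47; (19|47)=-1, (32|47)=+1; (−1)^{0·2·23}·(-1)^2·(+1)^0 = +1.
v=11: a=11^1·(≡5), b=11^3·(≡6) mod 11; (5|11)=+1, (6|11)=-1; (−1)^{1·3·5}·(+1)^3·(-1)^1 = +1.
v=37: a=37^0·(≡33), b=37^2·(≡35) mod 37; (33|37)=+1, (35|37)=-1; (−1)^{0·2·18}·(+1)^2·(-1)^0 = +1.
v=3: a=3^0·(≡2), b=3^-1·(≡2) mod 3; (2|3)=-1, (2|3)=-1; (−1)^{0·-1·1}·(-1)^-1·(-1)^0 = -1.
v=13: a=13^1·(≡2), b=13^3·(≡5) mod 13; (2|13)=-1, (5|13)=-1; (−1)^{1·3·6}·(-1)^3·(-1)^1 = +1.
v=2: v_2(a)=1, v_2(b)=0; units ≡ 7, 5 (mod 8); ε·ε+αω+βω = 1·0+1·1+0·0 ≡ 1  ⇒  (a,b)_2 = -1.
v=19: a=19^0·(≡12), b=19^2·(≡7) mod 19; (12|19)=-1, (7|19)=+1; (−1)^{0·2·9}·(-1)^2·(+1)^0 = +1.
v=∞: -2002 < 0 and 429 > 0  ⇒  (a,b)_∞ = +1.
v=5: a=5^0·(≡3), b=5^-2·(≡4) mod 5; (3|5)=-1, (4|5)=+1; (−1)^{0·-2·2}·(-1)^-2·(+1)^0 = +1.
v=7: a=7^1·(≡1), b=7^0·(≡4) mod 7; (1|7)=+1, (4|7)=+1; (−1)^{1·0·3}·(+1)^0·(+1)^1 = +1.
v=29: a=29^0·(≡28), b=29^-2·(≡28) mod 29; (28|29)=+1, (28|29)=+1; (−1)^{0·-2·14}·(+1)^-2·(+1)^0 = +1.
(-2002, 429 / ℚ) ramifies at {2, 3}: a division algebra.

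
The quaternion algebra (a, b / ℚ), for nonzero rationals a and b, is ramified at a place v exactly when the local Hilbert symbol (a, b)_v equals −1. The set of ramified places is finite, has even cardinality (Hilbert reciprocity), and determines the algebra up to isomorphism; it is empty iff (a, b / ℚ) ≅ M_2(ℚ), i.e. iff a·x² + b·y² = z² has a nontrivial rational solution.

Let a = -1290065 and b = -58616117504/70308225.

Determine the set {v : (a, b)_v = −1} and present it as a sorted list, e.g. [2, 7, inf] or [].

[2, 23, 31, 37, 41, inf]

(a, b) ≡ (-1290065, -16169) mod (ℚ^×)²; places V = {2, 3, 5, 7, 13, 17, 19, 23, 29, 31, 37, 41, 43, ∞}.
(a,b)_17: α=0, u≡14; β=2, v≡13 (mod 17); (14|17)=-1, (13|17)=+1; sign (−1)^0·-1^2·+1^0 = +1.
(a,b)_19: α=0, u≡16; β=1, v≡6 (mod 19); (16|19)=+1, (6|19)=+1; sign (−1)^0·+1^1·+1^0 = +1.
(a,b)_37: α=0, u≡14; β=1, v≡9 (mod 37); (14|37)=-1, (9|37)=+1; sign (−1)^0·-1^1·+1^0 = -1.
(a,b)_13: α=0, u≡3; β=-2, v≡9 (mod 13); (3|13)=+1, (9|13)=+1; sign (−1)^0·+1^-2·+1^0 = +1.
(a,b)_23: α=0, u≡5; β=1, v≡14 (mod 23); (5|23)=-1, (14|23)=-1; sign (−1)^0·-1^1·-1^0 = -1.
(a,b)_7: α=1, u≡1; β=2, v≡1 (mod 7); (1|7)=+1, (1|7)=+1; sign (−1)^0·+1^2·+1^1 = +1.
(a,b)_2: α=0, β=8; u≡7, v≡7 (mod 8); ε(u)ε(v)=1·1, αω(v)=0·0, βω(u)=8·0; sum ≡ 1  ⇒  -1.
(a,b)_∞: sgn(-1290065)=−, sgn(-16169)=−, so -1.
(a,b)_41: α=1, u≡23; β=0, v≡35 (mod 41); (23|41)=+1, (35|41)=-1; sign (−1)^0·+1^0·-1^1 = -1.
(a,b)_3: α=0, u≡1; β=-2, v≡1 (mod 3); (1|3)=+1, (1|3)=+1; sign (−1)^0·+1^-2·+1^0 = +1.
(a,b)_29: α=1, u≡1; β=0, v≡16 (mod 29); (1|29)=+1, (16|29)=+1; sign (−1)^0·+1^0·+1^1 = +1.
(a,b)_43: α=0, u≡21; β=-2, v≡22 (mod 43); (21|43)=+1, (22|43)=-1; sign (−1)^0·+1^-2·-1^0 = +1.
(a,b)_31: α=1, u≡18; β=0, v≡15 (mod 31); (18|31)=+1, (15|31)=-1; sign (−1)^0·+1^0·-1^1 = -1.
(a,b)_5: α=1, u≡2; β=-2, v≡4 (mod 5); (2|5)=-1, (4|5)=+1; sign (−1)^0·-1^-2·+1^1 = +1.
(-1290065, -16169 / ℚ) ramifies at {2, 23, 31, 37, 41, ∞}: a division algebra.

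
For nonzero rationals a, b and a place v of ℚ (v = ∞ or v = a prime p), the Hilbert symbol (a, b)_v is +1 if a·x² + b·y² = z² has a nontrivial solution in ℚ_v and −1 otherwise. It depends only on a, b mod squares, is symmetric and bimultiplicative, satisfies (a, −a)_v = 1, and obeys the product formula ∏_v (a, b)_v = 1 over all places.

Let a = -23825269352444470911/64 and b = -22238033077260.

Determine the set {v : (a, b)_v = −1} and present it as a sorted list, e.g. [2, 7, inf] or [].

[7, 11, 13, inf]

Mod squares: a ≡ -24871, b ≡ -715. Check v ∈ {∞, 2, 3, 5, 7, 11, 13, 17, 19}.
v=17: a=17^3·(≡2), b=17^2·(≡1) mod 17; (2|17)=+1, (1|17)=+1; (−1)^{3·2·8}·(+1)^2·(+1)^3 = +1.
v=2: v_2(a)=-6, v_2(b)=2; units ≡ 1, 5 (mod 8); ε·ε+αω+βω = 0·0+-6·1+2·0 ≡ 0  ⇒  (a,b)_2 = +1.
v=∞: -24871 < 0 and -715 < 0  ⇒  (a,b)_∞ = -1.
v=13: a=13^4·(≡5), b=13^3·(≡9) mod 13; (5|13)=-1, (9|13)=+1; (−1)^{4·3·6}·(-1)^3·(+1)^4 = -1.
v=7: a=7^3·(≡6), b=7^2·(≡6) mod 7; (6|7)=-1, (6|7)=-1; (−1)^{3·2·3}·(-1)^2·(-1)^3 = -1.
v=3: a=3^8·(≡2), b=3^2·(≡2) mod 3; (2|3)=-1, (2|3)=-1; (−1)^{8·2·1}·(-1)^2·(-1)^8 = +1.
v=19: a=19^3·(≡14), b=19^2·(≡16) mod 19; (14|19)=-1, (16|19)=+1; (−1)^{3·2·9}·(-1)^2·(+1)^3 = +1.
v=11: a=11^1·(≡5), b=11^1·(≡3) mod 11; (5|11)=+1, (3|11)=+1; (−1)^{1·1·5}·(+1)^1·(+1)^1 = -1.
v=5: a=5^0·(≡1), b=5^1·(≡3) mod 5; (1|5)=+1, (3|5)=-1; (−1)^{0·1·2}·(+1)^1·(-1)^0 = +1.
(-24871, -715 / ℚ) ramifies at {7, 11, 13, ∞}: a division algebra.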